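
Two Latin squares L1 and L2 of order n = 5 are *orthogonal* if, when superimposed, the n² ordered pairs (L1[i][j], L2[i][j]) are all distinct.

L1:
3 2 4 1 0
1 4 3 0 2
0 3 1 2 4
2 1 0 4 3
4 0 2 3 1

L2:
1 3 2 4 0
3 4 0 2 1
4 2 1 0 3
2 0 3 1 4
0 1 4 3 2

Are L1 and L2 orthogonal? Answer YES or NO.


Form the n² = 25 superimposed pairs (L1[i][j], L2[i][j]), row by row (rows and columns indexed from 0):
row 0: (3,1) (2,3) (4,2) (1,4) (0,0)
row 1: (1,3) (4,4) (3,0) (0,2) (2,1)
row 2: (0,4) (3,2) (1,1) (2,0) (4,3)
row 3: (2,2) (1,0) (0,3) (4,1) (3,4)
row 4: (4,0) (0,1) (2,4) (3,3) (1,2)
Orthogonality requires all 25 pairs distinct.
Check by first coordinate: for each symbol s of L1, list the L2 entries in the n cells where L1 = s; they must all differ.
  L1 = 0: L2 entries (in reading order) 0, 2, 4, 3, 1 — all 5 distinct ✓
  L1 = 1: L2 entries (in reading order) 4, 3, 1, 0, 2 — all 5 distinct ✓
  L1 = 2: L2 entries (in reading order) 3, 1, 0, 2, 4 — all 5 distinct ✓
  L1 = 3: L2 entries (in reading order) 1, 0, 2, 4, 3 — all 5 distinct ✓
  L1 = 4: L2 entries (in reading order) 2, 4, 3, 1, 0 — all 5 distinct ✓
Every symbol of L1 meets every symbol of L2 exactly once, so all 25 pairs are distinct (25 of 25).
Conclusion: YES.

YES


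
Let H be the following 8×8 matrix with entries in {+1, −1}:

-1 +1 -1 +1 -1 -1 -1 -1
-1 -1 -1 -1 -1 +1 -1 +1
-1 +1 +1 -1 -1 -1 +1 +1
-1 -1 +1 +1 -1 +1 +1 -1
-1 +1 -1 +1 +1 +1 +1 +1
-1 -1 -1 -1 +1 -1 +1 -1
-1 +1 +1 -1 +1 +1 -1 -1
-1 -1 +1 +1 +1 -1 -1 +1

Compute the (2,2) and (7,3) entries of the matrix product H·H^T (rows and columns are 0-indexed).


Row 2 of H: [-1, 1, 1, -1, -1, -1, 1, 1].
Row 3 of H: [-1, -1, 1, 1, -1, 1, 1, -1].
Row 7 of H: [-1, -1, 1, 1, 1, -1, -1, 1].
(H·H^T)[2][2] = Σ_j H[2][j]·H[2][j] = (-1)² + (1)² + (1)² + (-1)² + (-1)² + (-1)² + (1)² + (1)² = 1 + 1 + 1 + 1 + 1 + 1 + 1 + 1 = 8.
(H·H^T)[7][3] = Σ_j H[7][j]·H[3][j] = (-1)·(-1) + (-1)·(-1) + (1)·(1) + (1)·(1) + (1)·(-1) + (-1)·(1) + (-1)·(1) + (1)·(-1) = 1 + 1 + 1 + 1 + -1 + -1 + -1 + -1 = 0.
So rows 7 and 3 are orthogonal; the diagonal entry equals n = 8.

(2,2) entry = 8; (7,3) entry = 0.


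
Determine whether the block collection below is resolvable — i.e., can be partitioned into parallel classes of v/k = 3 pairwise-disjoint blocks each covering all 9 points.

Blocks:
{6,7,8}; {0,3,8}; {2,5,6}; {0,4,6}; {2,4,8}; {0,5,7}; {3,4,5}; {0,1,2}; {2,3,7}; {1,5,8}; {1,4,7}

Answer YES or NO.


v = 9, block size k = 3, number of blocks = 11.
For resolvability, blocks must partition into parallel classes of size v/k = 3.
Total blocks must therefore be a multiple of 3: 11 = 3·3 + 2 ⇒ not divisible ✗.
Resolvable? NO.

NO


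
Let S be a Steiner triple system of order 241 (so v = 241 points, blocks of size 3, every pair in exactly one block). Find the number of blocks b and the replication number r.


An STS(v) is a 2-(v, 3, 1) BIBD: block size k = 3, λ = 1.
Replication: r(k − 1) = λ(v − 1) ⇒ r·2 = 241 − 1 = 240 ⇒ r = 120.
Block count: b = v(v − 1)/6 = 241·240/6 = 57840/6 = 9640.

r = 120, b = 9640.


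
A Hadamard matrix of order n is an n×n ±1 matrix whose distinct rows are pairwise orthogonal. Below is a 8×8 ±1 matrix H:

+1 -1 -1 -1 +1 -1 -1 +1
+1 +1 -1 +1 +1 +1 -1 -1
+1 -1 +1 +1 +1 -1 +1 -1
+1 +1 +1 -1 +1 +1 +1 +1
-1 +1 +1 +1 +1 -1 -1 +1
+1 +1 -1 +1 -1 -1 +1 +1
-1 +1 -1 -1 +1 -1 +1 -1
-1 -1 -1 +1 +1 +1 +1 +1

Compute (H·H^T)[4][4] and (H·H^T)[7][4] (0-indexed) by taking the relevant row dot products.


Row 4 of H: [-1, 1, 1, 1, 1, -1, -1, 1].
Row 7 of H: [-1, -1, -1, 1, 1, 1, 1, 1].
(H·H^T)[4][4] = Σ_j H[4][j]·H[4][j] = (-1)² + (1)² + (1)² + (1)² + (1)² + (-1)² + (-1)² + (1)² = 1 + 1 + 1 + 1 + 1 + 1 + 1 + 1 = 8.
(H·H^T)[7][4] = Σ_j H[7][j]·H[4][j] = (-1)·(-1) + (-1)·(1) + (-1)·(1) + (1)·(1) + (1)·(1) + (1)·(-1) + (1)·(-1) + (1)·(1) = 1 + -1 + -1 + 1 + 1 + -1 + -1 + 1 = 0.
So rows 7 and 4 are orthogonal; the diagonal entry equals n = 8.

(4,4) entry = 8; (7,4) entry = 0.


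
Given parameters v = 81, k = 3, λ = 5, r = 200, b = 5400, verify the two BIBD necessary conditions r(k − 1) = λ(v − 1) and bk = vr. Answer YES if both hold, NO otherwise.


Condition (i): r(k − 1) = 200·2 = 400; λ(v − 1) = 5·80 = 400. Match? YES.
Condition (ii): bk = 5400·3 = 16200; vr = 81·200 = 16200. Match? YES.
Both conditions hold? YES.

YES


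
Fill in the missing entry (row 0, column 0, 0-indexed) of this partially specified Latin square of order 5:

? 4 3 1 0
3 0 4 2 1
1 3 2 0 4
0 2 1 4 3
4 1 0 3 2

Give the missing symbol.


Row 0 contains symbols [0, 1, 3, 4] — missing [2].
Column 0 contains symbols [0, 1, 3, 4] — missing [2].
The missing symbol must appear in both missing sets; intersection = [2].
Therefore the hidden value is 2.

Missing value = 2.


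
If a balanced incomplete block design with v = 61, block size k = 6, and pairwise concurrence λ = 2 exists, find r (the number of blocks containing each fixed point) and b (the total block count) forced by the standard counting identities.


Any 2-(v, k, λ) BIBD satisfies two necessary conditions:
  (i)  Each point sits in r blocks, and counting incidences through any fixed point gives r(k − 1) = λ(v − 1), so r = λ(v − 1)/(k − 1).
  (ii) Total incidences bk = vr, so b = vr/k.
Step 1: r = λ(v − 1)/(k − 1) = 2·(61 − 1)/(6 − 1) = 2·60/5 = 120/5 = 24.
Step 2: b = vr/k = 61·24/6 = 1464/6 = 244.
Check integrality: r = 24 ∈ Z ✓, b = 244 ∈ Z ✓.
(These identities are necessary conditions: they determine r and b for any design with these parameters, but do not by themselves prove that one exists.)

r = 24, b = 244.


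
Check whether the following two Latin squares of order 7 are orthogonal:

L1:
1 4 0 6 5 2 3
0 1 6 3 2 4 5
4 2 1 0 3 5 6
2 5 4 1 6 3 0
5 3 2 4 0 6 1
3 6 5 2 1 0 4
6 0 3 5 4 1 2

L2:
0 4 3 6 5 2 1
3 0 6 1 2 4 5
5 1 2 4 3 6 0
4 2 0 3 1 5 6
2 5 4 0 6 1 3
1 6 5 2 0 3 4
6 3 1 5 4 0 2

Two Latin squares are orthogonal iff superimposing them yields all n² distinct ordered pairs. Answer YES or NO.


Form the n² = 49 superimposed pairs (L1[i][j], L2[i][j]), row by row (rows and columns indexed from 0):
row 0: (1,0) (4,4) (0,3) (6,6) (5,5) (2,2) (3,1)
row 1: (0,3) (1,0) (6,6) (3,1) (2,2) (4,4) (5,5)
row 2: (4,5) (2,1) (1,2) (0,4) (3,3) (5,6) (6,0)
row 3: (2,4) (5,2) (4,0) (1,3) (6,1) (3,5) (0,6)
row 4: (5,2) (3,5) (2,4) (4,0) (0,6) (6,1) (1,3)
row 5: (3,1) (6,6) (5,5) (2,2) (1,0) (0,3) (4,4)
row 6: (6,6) (0,3) (3,1) (5,5) (4,4) (1,0) (2,2)
Orthogonality requires all 49 pairs distinct.
But the pair (0,3) repeats: cell (0,2) has L1 = 0, L2 = 3, and cell (1,0) has L1 = 0, L2 = 3.
A repeated pair means some other pair never occurs (only 21 distinct pairs out of 49), so the squares are not orthogonal.
Conclusion: NO.

NO


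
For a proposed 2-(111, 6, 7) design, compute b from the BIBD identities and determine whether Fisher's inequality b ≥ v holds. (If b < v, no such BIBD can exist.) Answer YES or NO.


r = λ(v − 1)/(k − 1) = 7·110/5 = 154.
b = vr/k = 111·154/6 = 2849.
Fisher's inequality: b ≥ v ⇔ 2849 ≥ 111? YES.

YES


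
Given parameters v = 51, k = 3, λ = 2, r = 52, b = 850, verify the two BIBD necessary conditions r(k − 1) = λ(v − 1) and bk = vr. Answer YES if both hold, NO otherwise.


Condition (i): r(k − 1) = 52·2 = 104; λ(v − 1) = 2·50 = 100. Match? NO.
Condition (ii): bk = 850·3 = 2550; vr = 51·52 = 2652. Match? NO.
Both conditions hold? NO.

NO


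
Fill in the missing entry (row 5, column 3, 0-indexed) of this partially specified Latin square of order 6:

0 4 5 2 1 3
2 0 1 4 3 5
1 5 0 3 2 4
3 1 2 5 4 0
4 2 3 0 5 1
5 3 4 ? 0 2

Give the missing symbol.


Row 5 contains symbols [0, 2, 3, 4, 5] — missing [1].
Column 3 contains symbols [0, 2, 3, 4, 5] — missing [1].
The missing symbol must appear in both missing sets; intersection = [1].
Therefore the hidden value is 1.

Missing value = 1.


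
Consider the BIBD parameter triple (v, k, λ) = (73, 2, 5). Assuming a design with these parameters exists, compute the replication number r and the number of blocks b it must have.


Any 2-(v, k, λ) BIBD satisfies two necessary conditions:
  (i)  Each point sits in r blocks, and counting incidences through any fixed point gives r(k − 1) = λ(v − 1), so r = λ(v − 1)/(k − 1).
  (ii) Total incidences bk = vr, so b = vr/k.
Step 1: r = λ(v − 1)/(k − 1) = 5·(73 − 1)/(2 − 1) = 5·72/1 = 360/1 = 360.
Step 2: b = vr/k = 73·360/2 = 26280/2 = 13140.
Check integrality: r = 360 ∈ Z ✓, b = 13140 ∈ Z ✓.
(These identities are necessary conditions: they determine r and b for any design with these parameters, but do not by themselves prove that one exists.)

r = 360, b = 13140.


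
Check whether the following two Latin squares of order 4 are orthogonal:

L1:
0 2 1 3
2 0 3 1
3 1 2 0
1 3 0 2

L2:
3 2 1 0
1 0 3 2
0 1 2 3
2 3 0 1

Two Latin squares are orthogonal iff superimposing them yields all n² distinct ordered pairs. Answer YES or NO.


Form the n² = 16 superimposed pairs (L1[i][j], L2[i][j]), row by row (rows and columns indexed from 0):
row 0: (0,3) (2,2) (1,1) (3,0)
row 1: (2,1) (0,0) (3,3) (1,2)
row 2: (3,0) (1,1) (2,2) (0,3)
row 3: (1,2) (3,3) (0,0) (2,1)
Orthogonality requires all 16 pairs distinct.
But the pair (3,0) repeats: cell (0,3) has L1 = 3, L2 = 0, and cell (2,0) has L1 = 3, L2 = 0.
A repeated pair means some other pair never occurs (only 8 distinct pairs out of 16), so the squares are not orthogonal.
Conclusion: NO.

NO


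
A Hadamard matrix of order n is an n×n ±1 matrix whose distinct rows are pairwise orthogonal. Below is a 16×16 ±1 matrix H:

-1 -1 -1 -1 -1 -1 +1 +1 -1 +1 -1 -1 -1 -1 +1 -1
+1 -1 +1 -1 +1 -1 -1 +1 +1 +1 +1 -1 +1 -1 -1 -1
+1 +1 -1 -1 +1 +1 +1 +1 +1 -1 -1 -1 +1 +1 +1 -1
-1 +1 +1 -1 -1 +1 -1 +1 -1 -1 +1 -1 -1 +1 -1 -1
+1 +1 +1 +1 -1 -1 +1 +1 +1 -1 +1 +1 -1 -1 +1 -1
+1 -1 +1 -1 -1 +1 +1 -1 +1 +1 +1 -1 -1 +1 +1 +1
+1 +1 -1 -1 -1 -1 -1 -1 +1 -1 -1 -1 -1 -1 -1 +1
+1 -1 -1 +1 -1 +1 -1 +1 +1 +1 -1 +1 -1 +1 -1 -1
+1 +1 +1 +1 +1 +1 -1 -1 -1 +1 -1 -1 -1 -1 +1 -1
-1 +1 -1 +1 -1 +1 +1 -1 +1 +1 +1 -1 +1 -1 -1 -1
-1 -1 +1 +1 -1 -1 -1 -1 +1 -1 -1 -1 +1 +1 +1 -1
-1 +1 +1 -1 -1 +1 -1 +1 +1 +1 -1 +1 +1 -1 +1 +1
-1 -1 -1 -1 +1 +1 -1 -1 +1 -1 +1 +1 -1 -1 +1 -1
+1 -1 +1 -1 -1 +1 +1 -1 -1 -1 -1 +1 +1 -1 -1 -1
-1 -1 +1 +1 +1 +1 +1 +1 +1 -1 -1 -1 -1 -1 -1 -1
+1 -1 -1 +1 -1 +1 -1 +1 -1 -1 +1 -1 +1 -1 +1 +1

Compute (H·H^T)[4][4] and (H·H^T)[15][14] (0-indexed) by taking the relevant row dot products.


Row 4 of H: [1, 1, 1, 1, -1, -1, 1, 1, 1, -1, 1, 1, -1, -1, 1, -1].
Row 14 of H: [-1, -1, 1, 1, 1, 1, 1, 1, 1, -1, -1, -1, -1, -1, -1, -1].
Row 15 of H: [1, -1, -1, 1, -1, 1, -1, 1, -1, -1, 1, -1, 1, -1, 1, 1].
(H·H^T)[4][4] = Σ_j H[4][j]·H[4][j] = (1)² + (1)² + (1)² + (1)² + (-1)² + (-1)² + (1)² + (1)² + (1)² + (-1)² + (1)² + (1)² + (-1)² + (-1)² + (1)² + (-1)² = 1 + 1 + 1 + 1 + 1 + 1 + 1 + 1 + 1 + 1 + 1 + 1 + 1 + 1 + 1 + 1 = 16.
(H·H^T)[15][14] = Σ_j H[15][j]·H[14][j] = (1)·(-1) + (-1)·(-1) + (-1)·(1) + (1)·(1) + (-1)·(1) + (1)·(1) + (-1)·(1) + (1)·(1) + (-1)·(1) + (-1)·(-1) + (1)·(-1) + (-1)·(-1) + (1)·(-1) + (-1)·(-1) + (1)·(-1) + (1)·(-1) = -1 + 1 + -1 + 1 + -1 + 1 + -1 + 1 + -1 + 1 + -1 + 1 + -1 + 1 + -1 + -1 = -2.
Rows 15 and 14 are not orthogonal (dot product = -2 ≠ 0), so H is not a Hadamard matrix.

(4,4) entry = 16; (15,14) entry = -2.


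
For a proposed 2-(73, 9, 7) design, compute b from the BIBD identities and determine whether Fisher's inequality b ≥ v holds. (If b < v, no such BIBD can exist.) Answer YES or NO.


b = λv(v − 1)/(k(k − 1)) = 7·73·72/(9·8) = 36792/72 = 511.
Compare with v = 73: b ≥ v, so Fisher's inequality holds.

YES


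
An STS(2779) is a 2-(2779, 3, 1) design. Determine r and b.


An STS(v) is a 2-(v, 3, 1) BIBD: block size k = 3, λ = 1.
Replication: r(k − 1) = λ(v − 1) ⇒ r·2 = 2779 − 1 = 2778 ⇒ r = 1389.
Block count: bk = vr ⇒ b·3 = 2779·1389 = 3860031 ⇒ b = 1286677.
(Check via b = v(v − 1)/6 = 2779·2778/6 = 7720062/6 = 1286677.)

r = 1389, b = 1286677.


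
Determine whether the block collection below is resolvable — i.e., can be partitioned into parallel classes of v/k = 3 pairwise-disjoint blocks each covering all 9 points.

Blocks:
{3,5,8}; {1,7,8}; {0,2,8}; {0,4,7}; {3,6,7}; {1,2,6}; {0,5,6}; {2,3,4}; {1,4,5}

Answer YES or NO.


v = 9, block size k = 3, number of blocks = 9.
For resolvability, blocks must partition into parallel classes of size v/k = 3.
Total blocks must therefore be a multiple of 3: 9 = 3·3 + 0 ⇒ divisible ✓.
Greedy packing gives 3 candidate class(es). Each should be a full parallel class (size 3, covers all 9 points).
  Class 1 (3 blocks): {3,5,8}; {0,4,7}; {1,2,6}. Points covered: [0, 1, 2, 3, 4, 5, 6, 7, 8].
  Class 2 (3 blocks): {1,7,8}; {0,5,6}; {2,3,4}. Points covered: [0, 1, 2, 3, 4, 5, 6, 7, 8].
  Class 3 (3 blocks): {0,2,8}; {3,6,7}; {1,4,5}. Points covered: [0, 1, 2, 3, 4, 5, 6, 7, 8].
All classes full (size 3)? YES. All classes cover every point? YES.
Resolvable? YES.

YES


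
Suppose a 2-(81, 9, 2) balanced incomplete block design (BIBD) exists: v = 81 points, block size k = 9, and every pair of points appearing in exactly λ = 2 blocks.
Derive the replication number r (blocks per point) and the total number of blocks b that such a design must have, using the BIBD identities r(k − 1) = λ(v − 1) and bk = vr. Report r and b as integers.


Any 2-(v, k, λ) BIBD satisfies two necessary conditions:
  (i)  Each point sits in r blocks, and counting incidences through any fixed point gives r(k − 1) = λ(v − 1), so r = λ(v − 1)/(k − 1).
  (ii) Total incidences bk = vr, so b = vr/k.
Step 1: r = λ(v − 1)/(k − 1) = 2·(81 − 1)/(9 − 1) = 2·80/8 = 160/8 = 20.
Step 2: b = vr/k = 81·20/9 = 1620/9 = 180.
Check integrality: r = 20 ∈ Z ✓, b = 180 ∈ Z ✓.
(These identities are necessary conditions: they determine r and b for any design with these parameters, but do not by themselves prove that one exists.)

r = 20, b = 180.


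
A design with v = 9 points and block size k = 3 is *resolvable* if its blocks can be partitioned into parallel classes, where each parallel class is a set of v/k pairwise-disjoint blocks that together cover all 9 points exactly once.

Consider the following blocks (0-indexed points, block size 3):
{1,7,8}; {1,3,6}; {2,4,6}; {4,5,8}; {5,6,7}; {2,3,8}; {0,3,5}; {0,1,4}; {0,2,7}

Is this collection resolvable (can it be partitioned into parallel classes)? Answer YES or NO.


v = 9, block size k = 3, number of blocks = 9.
For resolvability, blocks must partition into parallel classes of size v/k = 3.
Total blocks must therefore be a multiple of 3: 9 = 3·3 + 0 ⇒ divisible ✓.
Greedy packing gives 3 candidate class(es). Each should be a full parallel class (size 3, covers all 9 points).
  Class 1 (3 blocks): {1,7,8}; {2,4,6}; {0,3,5}. Points covered: [0, 1, 2, 3, 4, 5, 6, 7, 8].
  Class 2 (3 blocks): {1,3,6}; {4,5,8}; {0,2,7}. Points covered: [0, 1, 2, 3, 4, 5, 6, 7, 8].
  Class 3 (3 blocks): {5,6,7}; {2,3,8}; {0,1,4}. Points covered: [0, 1, 2, 3, 4, 5, 6, 7, 8].
All classes full (size 3)? YES. All classes cover every point? YES.
Resolvable? YES.

YES


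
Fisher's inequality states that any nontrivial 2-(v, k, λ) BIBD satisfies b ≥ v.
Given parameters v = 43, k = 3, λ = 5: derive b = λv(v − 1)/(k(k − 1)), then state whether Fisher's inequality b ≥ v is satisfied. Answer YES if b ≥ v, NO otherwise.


r = λ(v − 1)/(k − 1) = 5·42/2 = 105.
b = vr/k = 43·105/3 = 1505.
Fisher's inequality: b ≥ v ⇔ 1505 ≥ 43? YES.

YES


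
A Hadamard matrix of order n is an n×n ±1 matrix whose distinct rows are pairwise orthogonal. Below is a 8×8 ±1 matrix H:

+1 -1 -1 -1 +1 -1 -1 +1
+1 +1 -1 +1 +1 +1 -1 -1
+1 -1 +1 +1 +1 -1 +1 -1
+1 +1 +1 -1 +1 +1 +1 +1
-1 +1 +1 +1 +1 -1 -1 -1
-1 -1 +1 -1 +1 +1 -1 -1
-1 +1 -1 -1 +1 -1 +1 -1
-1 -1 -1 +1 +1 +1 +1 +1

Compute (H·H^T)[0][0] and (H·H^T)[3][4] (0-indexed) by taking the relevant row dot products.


Row 0 of H: [1, -1, -1, -1, 1, -1, -1, 1].
Row 3 of H: [1, 1, 1, -1, 1, 1, 1, 1].
Row 4 of H: [-1, 1, 1, 1, 1, -1, -1, -1].
(H·H^T)[0][0] = Σ_j H[0][j]·H[0][j] = (1)² + (-1)² + (-1)² + (-1)² + (1)² + (-1)² + (-1)² + (1)² = 1 + 1 + 1 + 1 + 1 + 1 + 1 + 1 = 8.
(H·H^T)[3][4] = Σ_j H[3][j]·H[4][j] = (1)·(-1) + (1)·(1) + (1)·(1) + (-1)·(1) + (1)·(1) + (1)·(-1) + (1)·(-1) + (1)·(-1) = -1 + 1 + 1 + -1 + 1 + -1 + -1 + -1 = -2.
Rows 3 and 4 are not orthogonal (dot product = -2 ≠ 0), so H is not a Hadamard matrix.

(0,0) entry = 8; (3,4) entry = -2.


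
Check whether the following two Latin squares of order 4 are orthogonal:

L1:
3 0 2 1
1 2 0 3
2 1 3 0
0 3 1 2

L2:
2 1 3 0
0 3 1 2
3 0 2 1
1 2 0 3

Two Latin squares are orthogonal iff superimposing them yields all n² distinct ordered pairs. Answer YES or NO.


Form the n² = 16 superimposed pairs (L1[i][j], L2[i][j]), row by row (rows and columns indexed from 0):
row 0: (3,2) (0,1) (2,3) (1,0)
row 1: (1,0) (2,3) (0,1) (3,2)
row 2: (2,3) (1,0) (3,2) (0,1)
row 3: (0,1) (3,2) (1,0) (2,3)
Orthogonality requires all 16 pairs distinct.
But the pair (1,0) repeats: cell (0,3) has L1 = 1, L2 = 0, and cell (1,0) has L1 = 1, L2 = 0.
A repeated pair means some other pair never occurs (only 4 distinct pairs out of 16), so the squares are not orthogonal.
Conclusion: NO.

NO


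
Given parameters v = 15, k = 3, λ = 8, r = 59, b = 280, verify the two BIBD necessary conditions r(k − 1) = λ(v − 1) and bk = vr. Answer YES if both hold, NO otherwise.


Condition (i): r(k − 1) = 59·2 = 118; λ(v − 1) = 8·14 = 112. Match? NO.
Condition (ii): bk = 280·3 = 840; vr = 15·59 = 885. Match? NO.
Both conditions hold? NO.

NO


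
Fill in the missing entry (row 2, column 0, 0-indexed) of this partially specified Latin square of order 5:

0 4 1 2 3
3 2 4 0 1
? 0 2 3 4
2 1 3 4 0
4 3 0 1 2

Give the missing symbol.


Row 2 contains symbols [0, 2, 3, 4] — missing [1].
Column 0 contains symbols [0, 2, 3, 4] — missing [1].
The missing symbol must appear in both missing sets; intersection = [1].
Therefore the hidden value is 1.

Missing value = 1.


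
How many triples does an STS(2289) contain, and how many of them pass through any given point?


An STS(v) is a 2-(v, 3, 1) BIBD: block size k = 3, λ = 1.
Replication: r(k − 1) = λ(v − 1) ⇒ r·2 = 2289 − 1 = 2288 ⇒ r = 1144.
Block count: bk = vr ⇒ b·3 = 2289·1144 = 2618616 ⇒ b = 872872.
(Check via b = v(v − 1)/6 = 2289·2288/6 = 5237232/6 = 872872.)

r = 1144, b = 872872.


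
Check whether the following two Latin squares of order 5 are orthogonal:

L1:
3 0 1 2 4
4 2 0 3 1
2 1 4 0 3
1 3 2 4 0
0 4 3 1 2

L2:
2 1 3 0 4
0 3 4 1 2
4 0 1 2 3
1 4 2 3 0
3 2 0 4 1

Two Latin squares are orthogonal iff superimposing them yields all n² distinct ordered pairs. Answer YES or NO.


Form the n² = 25 superimposed pairs (L1[i][j], L2[i][j]), row by row (rows and columns indexed from 0):
row 0: (3,2) (0,1) (1,3) (2,0) (4,4)
row 1: (4,0) (2,3) (0,4) (3,1) (1,2)
row 2: (2,4) (1,0) (4,1) (0,2) (3,3)
row 3: (1,1) (3,4) (2,2) (4,3) (0,0)
row 4: (0,3) (4,2) (3,0) (1,4) (2,1)
Orthogonality requires all 25 pairs distinct.
Check by first coordinate: for each symbol s of L1, list the L2 entries in the n cells where L1 = s; they must all differ.
  L1 = 0: L2 entries (in reading order) 1, 4, 2, 0, 3 — all 5 distinct ✓
  L1 = 1: L2 entries (in reading order) 3, 2, 0, 1, 4 — all 5 distinct ✓
  L1 = 2: L2 entries (in reading order) 0, 3, 4, 2, 1 — all 5 distinct ✓
  L1 = 3: L2 entries (in reading order) 2, 1, 3, 4, 0 — all 5 distinct ✓
  L1 = 4: L2 entries (in reading order) 4, 0, 1, 3, 2 — all 5 distinct ✓
Every symbol of L1 meets every symbol of L2 exactly once, so all 25 pairs are distinct (25 of 25).
Conclusion: YES.

YES


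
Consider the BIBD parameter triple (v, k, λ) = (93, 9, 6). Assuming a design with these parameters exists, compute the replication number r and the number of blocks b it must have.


Any 2-(v, k, λ) BIBD satisfies two necessary conditions:
  (i)  Each point sits in r blocks, and counting incidences through any fixed point gives r(k − 1) = λ(v − 1), so r = λ(v − 1)/(k − 1).
  (ii) Total incidences bk = vr, so b = vr/k.
Step 1: r = λ(v − 1)/(k − 1) = 6·(93 − 1)/(9 − 1) = 6·92/8 = 552/8 = 69.
Step 2: b = vr/k = 93·69/9 = 6417/9 = 713.
Check integrality: r = 69 ∈ Z ✓, b = 713 ∈ Z ✓.
(These identities are necessary conditions: they determine r and b for any design with these parameters, but do not by themselves prove that one exists.)

r = 69, b = 713.


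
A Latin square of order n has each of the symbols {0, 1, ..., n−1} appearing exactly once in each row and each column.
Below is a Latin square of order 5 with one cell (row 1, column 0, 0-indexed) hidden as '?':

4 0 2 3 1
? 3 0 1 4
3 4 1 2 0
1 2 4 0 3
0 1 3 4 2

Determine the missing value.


Row 1 contains symbols [0, 1, 3, 4] — missing [2].
Column 0 contains symbols [0, 1, 3, 4] — missing [2].
The missing symbol must appear in both missing sets; intersection = [2].
Therefore the hidden value is 2.

Missing value = 2.


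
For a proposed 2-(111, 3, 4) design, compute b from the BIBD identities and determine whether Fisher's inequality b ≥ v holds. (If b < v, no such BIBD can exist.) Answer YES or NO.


r = λ(v − 1)/(k − 1) = 4·110/2 = 220.
b = vr/k = 111·220/3 = 8140.
Fisher's inequality: b ≥ v ⇔ 8140 ≥ 111? YES.

YES


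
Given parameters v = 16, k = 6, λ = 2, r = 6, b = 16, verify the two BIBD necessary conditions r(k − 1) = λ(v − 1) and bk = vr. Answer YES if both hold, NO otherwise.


Condition (i): r(k − 1) = 6·5 = 30; λ(v − 1) = 2·15 = 30. Match? YES.
Condition (ii): bk = 16·6 = 96; vr = 16·6 = 96. Match? YES.
Both conditions hold? YES.

YES


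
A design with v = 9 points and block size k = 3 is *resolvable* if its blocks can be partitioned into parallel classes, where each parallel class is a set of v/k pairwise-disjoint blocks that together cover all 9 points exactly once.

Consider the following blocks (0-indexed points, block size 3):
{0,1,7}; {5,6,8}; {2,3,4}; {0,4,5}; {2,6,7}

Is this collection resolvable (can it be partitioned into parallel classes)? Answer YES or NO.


v = 9, block size k = 3, number of blocks = 5.
For resolvability, blocks must partition into parallel classes of size v/k = 3.
Total blocks must therefore be a multiple of 3: 5 = 3·1 + 2 ⇒ not divisible ✗.
Resolvable? NO.

NO


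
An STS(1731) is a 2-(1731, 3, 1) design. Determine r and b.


An STS(v) is a 2-(v, 3, 1) BIBD: block size k = 3, λ = 1.
Replication: r(k − 1) = λ(v − 1) ⇒ r·2 = 1731 − 1 = 1730 ⇒ r = 865.
Block count: bk = vr ⇒ b·3 = 1731·865 = 1497315 ⇒ b = 499105.
(Check via b = v(v − 1)/6 = 1731·1730/6 = 2994630/6 = 499105.)

r = 865, b = 499105.


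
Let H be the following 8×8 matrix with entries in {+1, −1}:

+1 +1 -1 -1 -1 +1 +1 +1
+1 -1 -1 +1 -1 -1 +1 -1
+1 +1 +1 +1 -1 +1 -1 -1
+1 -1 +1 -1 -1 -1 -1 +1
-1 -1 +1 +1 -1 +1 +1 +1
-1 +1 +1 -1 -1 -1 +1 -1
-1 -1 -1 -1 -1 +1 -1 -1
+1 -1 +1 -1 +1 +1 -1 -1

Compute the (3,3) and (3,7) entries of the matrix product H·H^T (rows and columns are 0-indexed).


Row 3 of H: [1, -1, 1, -1, -1, -1, -1, 1].
Row 7 of H: [1, -1, 1, -1, 1, 1, -1, -1].
(H·H^T)[3][3] = Σ_j H[3][j]·H[3][j] = (1)² + (-1)² + (1)² + (-1)² + (-1)² + (-1)² + (-1)² + (1)² = 1 + 1 + 1 + 1 + 1 + 1 + 1 + 1 = 8.
(H·H^T)[3][7] = Σ_j H[3][j]·H[7][j] = (1)·(1) + (-1)·(-1) + (1)·(1) + (-1)·(-1) + (-1)·(1) + (-1)·(1) + (-1)·(-1) + (1)·(-1) = 1 + 1 + 1 + 1 + -1 + -1 + 1 + -1 = 2.
Rows 3 and 7 are not orthogonal (dot product = 2 ≠ 0), so H is not a Hadamard matrix.

(3,3) entry = 8; (3,7) entry = 2.


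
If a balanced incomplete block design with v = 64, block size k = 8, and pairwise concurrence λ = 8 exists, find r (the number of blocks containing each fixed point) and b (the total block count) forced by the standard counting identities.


Any 2-(v, k, λ) BIBD satisfies two necessary conditions:
  (i)  Each point sits in r blocks, and counting incidences through any fixed point gives r(k − 1) = λ(v − 1), so r = λ(v − 1)/(k − 1).
  (ii) Total incidences bk = vr, so b = vr/k.
Step 1: r = λ(v − 1)/(k − 1) = 8·(64 − 1)/(8 − 1) = 8·63/7 = 504/7 = 72.
Step 2: b = vr/k = 64·72/8 = 4608/8 = 576.
Check integrality: r = 72 ∈ Z ✓, b = 576 ∈ Z ✓.
(These identities are necessary conditions: they determine r and b for any design with these parameters, but do not by themselves prove that one exists.)

r = 72, b = 576.


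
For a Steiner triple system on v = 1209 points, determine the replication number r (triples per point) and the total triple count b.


An STS(v) is a 2-(v, 3, 1) BIBD: block size k = 3, λ = 1.
Replication: r(k − 1) = λ(v − 1) ⇒ r·2 = 1209 − 1 = 1208 ⇒ r = 604.
Block count: bk = vr ⇒ b·3 = 1209·604 = 730236 ⇒ b = 243412.

r = 604, b = 243412.


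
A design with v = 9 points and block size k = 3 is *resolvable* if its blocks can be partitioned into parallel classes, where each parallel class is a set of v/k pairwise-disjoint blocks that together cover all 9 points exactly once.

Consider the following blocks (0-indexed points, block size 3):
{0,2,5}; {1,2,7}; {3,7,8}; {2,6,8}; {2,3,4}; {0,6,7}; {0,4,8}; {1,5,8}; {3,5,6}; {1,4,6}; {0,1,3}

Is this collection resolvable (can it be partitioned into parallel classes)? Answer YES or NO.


v = 9, block size k = 3, number of blocks = 11.
For resolvability, blocks must partition into parallel classes of size v/k = 3.
Total blocks must therefore be a multiple of 3: 11 = 3·3 + 2 ⇒ not divisible ✗.
Resolvable? NO.

NO


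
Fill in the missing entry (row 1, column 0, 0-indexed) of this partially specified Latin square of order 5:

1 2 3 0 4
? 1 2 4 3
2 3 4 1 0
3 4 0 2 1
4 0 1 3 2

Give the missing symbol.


Row 1 contains symbols [1, 2, 3, 4] — missing [0].
Column 0 contains symbols [1, 2, 3, 4] — missing [0].
The missing symbol must appear in both missing sets; intersection = [0].
Therefore the hidden value is 0.

Missing value = 0.


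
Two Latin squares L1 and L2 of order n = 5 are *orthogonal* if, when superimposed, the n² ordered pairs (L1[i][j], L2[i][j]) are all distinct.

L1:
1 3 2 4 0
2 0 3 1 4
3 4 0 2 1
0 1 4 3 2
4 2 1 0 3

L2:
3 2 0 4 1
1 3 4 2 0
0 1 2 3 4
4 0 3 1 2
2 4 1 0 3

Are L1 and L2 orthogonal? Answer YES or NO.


Form the n² = 25 superimposed pairs (L1[i][j], L2[i][j]), row by row (rows and columns indexed from 0):
row 0: (1,3) (3,2) (2,0) (4,4) (0,1)
row 1: (2,1) (0,3) (3,4) (1,2) (4,0)
row 2: (3,0) (4,1) (0,2) (2,3) (1,4)
row 3: (0,4) (1,0) (4,3) (3,1) (2,2)
row 4: (4,2) (2,4) (1,1) (0,0) (3,3)
Orthogonality requires all 25 pairs distinct.
Check by first coordinate: for each symbol s of L1, list the L2 entries in the n cells where L1 = s; they must all differ.
  L1 = 0: L2 entries (in reading order) 1, 3, 2, 4, 0 — all 5 distinct ✓
  L1 = 1: L2 entries (in reading order) 3, 2, 4, 0, 1 — all 5 distinct ✓
  L1 = 2: L2 entries (in reading order) 0, 1, 3, 2, 4 — all 5 distinct ✓
  L1 = 3: L2 entries (in reading order) 2, 4, 0, 1, 3 — all 5 distinct ✓
  L1 = 4: L2 entries (in reading order) 4, 0, 1, 3, 2 — all 5 distinct ✓
Every symbol of L1 meets every symbol of L2 exactly once, so all 25 pairs are distinct (25 of 25).
Conclusion: YES.

YES


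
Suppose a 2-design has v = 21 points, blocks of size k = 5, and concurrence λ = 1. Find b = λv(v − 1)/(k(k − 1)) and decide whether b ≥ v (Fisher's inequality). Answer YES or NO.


b = λv(v − 1)/(k(k − 1)) = 1·21·20/(5·4) = 420/20 = 21.
Compare with v = 21: b ≥ v, so Fisher's inequality holds.

YES


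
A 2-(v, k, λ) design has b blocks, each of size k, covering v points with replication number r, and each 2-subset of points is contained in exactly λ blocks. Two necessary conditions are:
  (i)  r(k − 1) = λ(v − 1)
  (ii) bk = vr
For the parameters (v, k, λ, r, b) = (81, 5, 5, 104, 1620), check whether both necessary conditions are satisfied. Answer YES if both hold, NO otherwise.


Condition (i): r(k − 1) = 104·4 = 416; λ(v − 1) = 5·80 = 400. Match? NO.
Condition (ii): bk = 1620·5 = 8100; vr = 81·104 = 8424. Match? NO.
Both conditions hold? NO.

NO


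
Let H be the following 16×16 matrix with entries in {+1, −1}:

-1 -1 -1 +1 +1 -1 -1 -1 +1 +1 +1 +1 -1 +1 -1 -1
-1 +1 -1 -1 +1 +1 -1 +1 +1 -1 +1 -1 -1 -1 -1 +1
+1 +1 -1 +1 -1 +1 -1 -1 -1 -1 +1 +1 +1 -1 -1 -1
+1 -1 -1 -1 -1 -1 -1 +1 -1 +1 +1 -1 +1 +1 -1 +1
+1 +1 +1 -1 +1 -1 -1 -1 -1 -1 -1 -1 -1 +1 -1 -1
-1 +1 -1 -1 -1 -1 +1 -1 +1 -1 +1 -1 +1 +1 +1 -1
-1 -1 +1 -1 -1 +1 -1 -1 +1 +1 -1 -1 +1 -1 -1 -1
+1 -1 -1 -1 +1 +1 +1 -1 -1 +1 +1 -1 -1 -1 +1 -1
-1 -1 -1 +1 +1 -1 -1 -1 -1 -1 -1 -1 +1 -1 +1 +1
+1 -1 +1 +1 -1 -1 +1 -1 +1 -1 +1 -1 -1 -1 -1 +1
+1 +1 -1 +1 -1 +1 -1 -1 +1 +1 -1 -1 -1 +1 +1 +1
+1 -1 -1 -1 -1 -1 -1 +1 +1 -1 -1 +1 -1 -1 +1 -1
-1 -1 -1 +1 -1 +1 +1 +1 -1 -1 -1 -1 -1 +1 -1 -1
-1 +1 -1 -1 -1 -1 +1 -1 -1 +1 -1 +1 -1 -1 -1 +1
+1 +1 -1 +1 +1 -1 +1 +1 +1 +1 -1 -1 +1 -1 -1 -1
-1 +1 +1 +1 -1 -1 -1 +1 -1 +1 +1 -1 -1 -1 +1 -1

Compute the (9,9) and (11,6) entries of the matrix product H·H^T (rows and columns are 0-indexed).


Row 6 of H: [-1, -1, 1, -1, -1, 1, -1, -1, 1, 1, -1, -1, 1, -1, -1, -1].
Row 9 of H: [1, -1, 1, 1, -1, -1, 1, -1, 1, -1, 1, -1, -1, -1, -1, 1].
Row 11 of H: [1, -1, -1, -1, -1, -1, -1, 1, 1, -1, -1, 1, -1, -1, 1, -1].
(H·H^T)[9][9] = Σ_j H[9][j]·H[9][j] = (1)² + (-1)² + (1)² + (1)² + (-1)² + (-1)² + (1)² + (-1)² + (1)² + (-1)² + (1)² + (-1)² + (-1)² + (-1)² + (-1)² + (1)² = 1 + 1 + 1 + 1 + 1 + 1 + 1 + 1 + 1 + 1 + 1 + 1 + 1 + 1 + 1 + 1 = 16.
(H·H^T)[11][6] = Σ_j H[11][j]·H[6][j] = (1)·(-1) + (-1)·(-1) + (-1)·(1) + (-1)·(-1) + (-1)·(-1) + (-1)·(1) + (-1)·(-1) + (1)·(-1) + (1)·(1) + (-1)·(1) + (-1)·(-1) + (1)·(-1) + (-1)·(1) + (-1)·(-1) + (1)·(-1) + (-1)·(-1) = -1 + 1 + -1 + 1 + 1 + -1 + 1 + -1 + 1 + -1 + 1 + -1 + -1 + 1 + -1 + 1 = 0.
So rows 11 and 6 are orthogonal; the diagonal entry equals n = 16.

(9,9) entry = 16; (11,6) entry = 0.


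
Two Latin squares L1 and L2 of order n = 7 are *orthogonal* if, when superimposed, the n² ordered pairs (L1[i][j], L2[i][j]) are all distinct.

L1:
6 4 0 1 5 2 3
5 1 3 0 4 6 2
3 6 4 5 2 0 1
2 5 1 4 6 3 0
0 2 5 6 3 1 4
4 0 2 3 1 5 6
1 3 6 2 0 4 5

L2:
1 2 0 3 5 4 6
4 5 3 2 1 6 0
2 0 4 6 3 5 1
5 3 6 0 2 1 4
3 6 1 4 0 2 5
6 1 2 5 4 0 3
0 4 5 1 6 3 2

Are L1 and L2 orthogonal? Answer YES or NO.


Form the n² = 49 superimposed pairs (L1[i][j], L2[i][j]), row by row (rows and columns indexed from 0):
row 0: (6,1) (4,2) (0,0) (1,3) (5,5) (2,4) (3,6)
row 1: (5,4) (1,5) (3,3) (0,2) (4,1) (6,6) (2,0)
row 2: (3,2) (6,0) (4,4) (5,6) (2,3) (0,5) (1,1)
row 3: (2,5) (5,3) (1,6) (4,0) (6,2) (3,1) (0,4)
row 4: (0,3) (2,6) (5,1) (6,4) (3,0) (1,2) (4,5)
row 5: (4,6) (0,1) (2,2) (3,5) (1,4) (5,0) (6,3)
row 6: (1,0) (3,4) (6,5) (2,1) (0,6) (4,3) (5,2)
Orthogonality requires all 49 pairs distinct.
Check by first coordinate: for each symbol s of L1, list the L2 entries in the n cells where L1 = s; they must all differ.
  L1 = 0: L2 entries (in reading order) 0, 2, 5, 4, 3, 1, 6 — all 7 distinct ✓
  L1 = 1: L2 entries (in reading order) 3, 5, 1, 6, 2, 4, 0 — all 7 distinct ✓
  L1 = 2: L2 entries (in reading order) 4, 0, 3, 5, 6, 2, 1 — all 7 distinct ✓
  L1 = 3: L2 entries (in reading order) 6, 3, 2, 1, 0, 5, 4 — all 7 distinct ✓
  L1 = 4: L2 entries (in reading order) 2, 1, 4, 0, 5, 6, 3 — all 7 distinct ✓
  L1 = 5: L2 entries (in reading order) 5, 4, 6, 3, 1, 0, 2 — all 7 distinct ✓
  L1 = 6: L2 entries (in reading order) 1, 6, 0, 2, 4, 3, 5 — all 7 distinct ✓
Every symbol of L1 meets every symbol of L2 exactly once, so all 49 pairs are distinct (49 of 49).
Conclusion: YES.

YES


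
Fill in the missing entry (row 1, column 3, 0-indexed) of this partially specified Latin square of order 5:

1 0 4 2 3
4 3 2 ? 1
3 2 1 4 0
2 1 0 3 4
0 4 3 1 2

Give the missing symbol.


Row 1 contains symbols [1, 2, 3, 4] — missing [0].
Column 3 contains symbols [1, 2, 3, 4] — missing [0].
The missing symbol must appear in both missing sets; intersection = [0].
Therefore the hidden value is 0.

Missing value = 0.


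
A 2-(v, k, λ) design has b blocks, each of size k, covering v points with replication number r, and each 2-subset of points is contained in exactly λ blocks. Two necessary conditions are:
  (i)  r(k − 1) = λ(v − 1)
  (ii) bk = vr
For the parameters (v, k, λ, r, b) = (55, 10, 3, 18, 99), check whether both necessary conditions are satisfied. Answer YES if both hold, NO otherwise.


Condition (i): r(k − 1) = 18·9 = 162; λ(v − 1) = 3·54 = 162. Match? YES.
Condition (ii): bk = 99·10 = 990; vr = 55·18 = 990. Match? YES.
Both conditions hold? YES.

YES


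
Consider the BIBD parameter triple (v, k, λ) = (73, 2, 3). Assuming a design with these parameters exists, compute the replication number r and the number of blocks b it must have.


Any 2-(v, k, λ) BIBD satisfies two necessary conditions:
  (i)  Each point sits in r blocks, and counting incidences through any fixed point gives r(k − 1) = λ(v − 1), so r = λ(v − 1)/(k − 1).
  (ii) Total incidences bk = vr, so b = vr/k.
Step 1: r = λ(v − 1)/(k − 1) = 3·(73 − 1)/(2 − 1) = 3·72/1 = 216/1 = 216.
Step 2: b = vr/k = 73·216/2 = 15768/2 = 7884.
Check integrality: r = 216 ∈ Z ✓, b = 7884 ∈ Z ✓.
(These identities are necessary conditions: they determine r and b for any design with these parameters, but do not by themselves prove that one exists.)

r = 216, b = 7884.


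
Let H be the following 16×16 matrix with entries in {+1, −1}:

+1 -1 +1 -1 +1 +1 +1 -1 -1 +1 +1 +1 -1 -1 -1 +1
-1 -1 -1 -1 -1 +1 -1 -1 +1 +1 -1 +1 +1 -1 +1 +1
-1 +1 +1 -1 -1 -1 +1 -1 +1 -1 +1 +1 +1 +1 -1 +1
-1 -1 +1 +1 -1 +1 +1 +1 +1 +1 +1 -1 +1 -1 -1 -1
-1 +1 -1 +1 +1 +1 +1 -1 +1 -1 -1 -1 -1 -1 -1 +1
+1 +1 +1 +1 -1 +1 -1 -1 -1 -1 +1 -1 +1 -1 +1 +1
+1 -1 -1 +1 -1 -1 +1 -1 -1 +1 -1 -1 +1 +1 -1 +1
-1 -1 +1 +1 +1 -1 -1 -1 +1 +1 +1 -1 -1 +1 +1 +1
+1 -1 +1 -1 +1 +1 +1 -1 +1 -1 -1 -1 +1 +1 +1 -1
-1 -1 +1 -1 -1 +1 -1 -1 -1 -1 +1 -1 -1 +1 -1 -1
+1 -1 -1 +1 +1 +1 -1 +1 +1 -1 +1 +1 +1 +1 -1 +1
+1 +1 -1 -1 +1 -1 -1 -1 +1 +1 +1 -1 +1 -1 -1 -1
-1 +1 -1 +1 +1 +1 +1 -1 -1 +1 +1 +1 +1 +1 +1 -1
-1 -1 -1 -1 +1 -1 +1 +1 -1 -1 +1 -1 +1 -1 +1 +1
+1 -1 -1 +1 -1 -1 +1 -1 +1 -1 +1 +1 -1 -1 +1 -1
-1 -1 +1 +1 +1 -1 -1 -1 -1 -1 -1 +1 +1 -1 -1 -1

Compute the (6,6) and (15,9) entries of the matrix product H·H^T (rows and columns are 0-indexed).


Row 6 of H: [1, -1, -1, 1, -1, -1, 1, -1, -1, 1, -1, -1, 1, 1, -1, 1].
Row 9 of H: [-1, -1, 1, -1, -1, 1, -1, -1, -1, -1, 1, -1, -1, 1, -1, -1].
Row 15 of H: [-1, -1, 1, 1, 1, -1, -1, -1, -1, -1, -1, 1, 1, -1, -1, -1].
(H·H^T)[6][6] = Σ_j H[6][j]·H[6][j] = (1)² + (-1)² + (-1)² + (1)² + (-1)² + (-1)² + (1)² + (-1)² + (-1)² + (1)² + (-1)² + (-1)² + (1)² + (1)² + (-1)² + (1)² = 1 + 1 + 1 + 1 + 1 + 1 + 1 + 1 + 1 + 1 + 1 + 1 + 1 + 1 + 1 + 1 = 16.
(H·H^T)[15][9] = Σ_j H[15][j]·H[9][j] = (-1)·(-1) + (-1)·(-1) + (1)·(1) + (1)·(-1) + (1)·(-1) + (-1)·(1) + (-1)·(-1) + (-1)·(-1) + (-1)·(-1) + (-1)·(-1) + (-1)·(1) + (1)·(-1) + (1)·(-1) + (-1)·(1) + (-1)·(-1) + (-1)·(-1) = 1 + 1 + 1 + -1 + -1 + -1 + 1 + 1 + 1 + 1 + -1 + -1 + -1 + -1 + 1 + 1 = 2.
Rows 15 and 9 are not orthogonal (dot product = 2 ≠ 0), so H is not a Hadamard matrix.

(6,6) entry = 16; (15,9) entry = 2.


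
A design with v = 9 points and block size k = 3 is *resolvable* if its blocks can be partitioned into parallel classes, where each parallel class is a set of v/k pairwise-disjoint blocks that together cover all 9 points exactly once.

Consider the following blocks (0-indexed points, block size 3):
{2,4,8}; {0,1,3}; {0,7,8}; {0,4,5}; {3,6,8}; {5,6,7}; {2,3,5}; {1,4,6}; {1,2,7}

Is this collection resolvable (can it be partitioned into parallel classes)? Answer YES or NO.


v = 9, block size k = 3, number of blocks = 9.
For resolvability, blocks must partition into parallel classes of size v/k = 3.
Total blocks must therefore be a multiple of 3: 9 = 3·3 + 0 ⇒ divisible ✓.
Greedy packing gives 3 candidate class(es). Each should be a full parallel class (size 3, covers all 9 points).
  Class 1 (3 blocks): {2,4,8}; {0,1,3}; {5,6,7}. Points covered: [0, 1, 2, 3, 4, 5, 6, 7, 8].
  Class 2 (3 blocks): {0,7,8}; {2,3,5}; {1,4,6}. Points covered: [0, 1, 2, 3, 4, 5, 6, 7, 8].
  Class 3 (3 blocks): {0,4,5}; {3,6,8}; {1,2,7}. Points covered: [0, 1, 2, 3, 4, 5, 6, 7, 8].
All classes full (size 3)? YES. All classes cover every point? YES.
Resolvable? YES.

YES


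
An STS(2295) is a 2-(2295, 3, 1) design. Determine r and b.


An STS(v) is a 2-(v, 3, 1) BIBD: block size k = 3, λ = 1.
Replication: r(k − 1) = λ(v − 1) ⇒ r·2 = 2295 − 1 = 2294 ⇒ r = 1147.
Block count: b = v(v − 1)/6 = 2295·2294/6 = 5264730/6 = 877455.

r = 1147, b = 877455.


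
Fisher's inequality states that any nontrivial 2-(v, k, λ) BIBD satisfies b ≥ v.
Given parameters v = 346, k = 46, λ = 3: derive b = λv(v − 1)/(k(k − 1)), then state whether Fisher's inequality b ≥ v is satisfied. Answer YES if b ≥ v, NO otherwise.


r = λ(v − 1)/(k − 1) = 3·345/45 = 23.
b = vr/k = 346·23/46 = 173.
Fisher's inequality: b ≥ v ⇔ 173 ≥ 346? NO.

NO


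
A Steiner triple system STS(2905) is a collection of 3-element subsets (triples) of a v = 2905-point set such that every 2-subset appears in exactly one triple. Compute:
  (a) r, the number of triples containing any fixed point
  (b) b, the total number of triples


An STS(v) is a 2-(v, 3, 1) BIBD: block size k = 3, λ = 1.
Replication: r(k − 1) = λ(v − 1) ⇒ r·2 = 2905 − 1 = 2904 ⇒ r = 1452.
Block count: bk = vr ⇒ b·3 = 2905·1452 = 4218060 ⇒ b = 1406020.

r = 1452, b = 1406020.


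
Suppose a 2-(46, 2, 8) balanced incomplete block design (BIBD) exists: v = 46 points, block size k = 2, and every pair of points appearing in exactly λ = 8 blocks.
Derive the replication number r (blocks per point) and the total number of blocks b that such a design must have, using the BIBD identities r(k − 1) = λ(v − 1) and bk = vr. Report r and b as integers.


Any 2-(v, k, λ) BIBD satisfies two necessary conditions:
  (i)  Each point sits in r blocks, and counting incidences through any fixed point gives r(k − 1) = λ(v − 1), so r = λ(v − 1)/(k − 1).
  (ii) Total incidences bk = vr, so b = vr/k.
Step 1: r = λ(v − 1)/(k − 1) = 8·(46 − 1)/(2 − 1) = 8·45/1 = 360/1 = 360.
Step 2: b = vr/k = 46·360/2 = 16560/2 = 8280.
Check integrality: r = 360 ∈ Z ✓, b = 8280 ∈ Z ✓.
(These identities are necessary conditions: they determine r and b for any design with these parameters, but do not by themselves prove that one exists.)

r = 360, b = 8280.


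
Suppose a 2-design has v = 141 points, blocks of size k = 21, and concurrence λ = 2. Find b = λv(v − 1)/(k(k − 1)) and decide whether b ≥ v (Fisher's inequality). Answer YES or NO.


b = λv(v − 1)/(k(k − 1)) = 2·141·140/(21·20) = 39480/420 = 94.
Compare with v = 141: b < v, so Fisher's inequality fails.

NO


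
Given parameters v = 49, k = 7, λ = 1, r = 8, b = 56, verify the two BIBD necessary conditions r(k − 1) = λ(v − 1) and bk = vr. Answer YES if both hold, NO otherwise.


Condition (i): r(k − 1) = 8·6 = 48; λ(v − 1) = 1·48 = 48. Match? YES.
Condition (ii): bk = 56·7 = 392; vr = 49·8 = 392. Match? YES.
Both conditions hold? YES.

YES


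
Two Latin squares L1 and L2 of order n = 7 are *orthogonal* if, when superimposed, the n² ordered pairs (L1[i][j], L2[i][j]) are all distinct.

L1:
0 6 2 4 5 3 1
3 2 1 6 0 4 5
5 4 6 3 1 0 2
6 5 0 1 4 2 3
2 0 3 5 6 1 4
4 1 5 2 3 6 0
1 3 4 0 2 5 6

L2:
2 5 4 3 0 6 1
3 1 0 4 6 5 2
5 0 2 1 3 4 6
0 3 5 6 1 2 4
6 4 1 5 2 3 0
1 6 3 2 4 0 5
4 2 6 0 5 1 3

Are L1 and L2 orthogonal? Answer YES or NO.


Form the n² = 49 superimposed pairs (L1[i][j], L2[i][j]), row by row (rows and columns indexed from 0):
row 0: (0,2) (6,5) (2,4) (4,3) (5,0) (3,6) (1,1)
row 1: (3,3) (2,1) (1,0) (6,4) (0,6) (4,5) (5,2)
row 2: (5,5) (4,0) (6,2) (3,1) (1,3) (0,4) (2,6)
row 3: (6,0) (5,3) (0,5) (1,6) (4,1) (2,2) (3,4)
row 4: (2,6) (0,4) (3,1) (5,5) (6,2) (1,3) (4,0)
row 5: (4,1) (1,6) (5,3) (2,2) (3,4) (6,0) (0,5)
row 6: (1,4) (3,2) (4,6) (0,0) (2,5) (5,1) (6,3)
Orthogonality requires all 49 pairs distinct.
But the pair (2,6) repeats: cell (2,6) has L1 = 2, L2 = 6, and cell (4,0) has L1 = 2, L2 = 6.
A repeated pair means some other pair never occurs (only 35 distinct pairs out of 49), so the squares are not orthogonal.
Conclusion: NO.

NO
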